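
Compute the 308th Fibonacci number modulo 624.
429

Matrix identity: Q^n = [[F_(n+1), F_n], [F_n, F_(n-1)]] with Q = [[1,1],[1,0]].
n = 308 = 100110100₂. Square-and-multiply, entries mod 624:
Q^1 = [[1,1],[1,0]]
Q^2 = (Q^1)² = [[2,1],[1,1]]
Q^4 = (Q^2)² = [[5,3],[3,2]]
Q^9 = (Q^4)²·Q = [[55,34],[34,21]]
Q^19 = (Q^9)²·Q = [[525,437],[437,88]]
Q^38 = (Q^19)² = [[466,185],[185,281]]
Q^77 = (Q^38)²·Q = [[200,533],[533,291]]
Q^154 = (Q^77)² = [[233,247],[247,610]]
Q^308 = (Q^154)² = [[482,429],[429,53]]
F_308 mod 624 = Q^308[0][1] = 429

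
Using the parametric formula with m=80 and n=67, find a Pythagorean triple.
(1911, 10720, 10889)

Euclid's formula: a = m² - n², b = 2mn, c = m² + n²
m = 80, n = 67
a = 80² - 67² = 6400 - 4489 = 1911
b = 2 × 80 × 67 = 10720
c = 80² + 67² = 6400 + 4489 = 10889
Verification: 1911² + 10720² = 3651921 + 114918400 = 118570321 = 10889² ✓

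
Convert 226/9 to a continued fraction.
[25; 9]

Euclidean algorithm steps:
226 = 25 × 9 + 1
9 = 9 × 1 + 0
Continued fraction: [25; 9]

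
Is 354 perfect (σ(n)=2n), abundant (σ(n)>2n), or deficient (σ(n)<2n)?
abundant

Proper divisors of 354: sum = 1 + 2 + 3 + 6 + 59 + 118 + 177 = 366
Since 366 > 354, 354 is abundant.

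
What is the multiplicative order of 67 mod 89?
11

89 is prime, so ord(67) divides φ(89) = 88.
Divisors of 88: 1, 2, 4, 8, 11, 22, 44, 88.
Repeated squaring: 67^1 ≡ 67, 67^2 ≡ 39, 67^4 ≡ 8, 67^8 ≡ 64, 67^16 ≡ 2, 67^32 ≡ 4, 67^64 ≡ 16 (mod 89).
Test 67^d mod 89 for each divisor d in increasing order:
67^1 ≡ 67
67^2 ≡ 39
67^4 ≡ 8
67^8 ≡ 64
67^11 = 67^8·67^2·67^1 ≡ 1  ← first divisor giving 1
The order is 11.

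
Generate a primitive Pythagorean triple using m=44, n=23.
(1407, 2024, 2465)

Euclid's formula: a = m² - n², b = 2mn, c = m² + n²
m = 44, n = 23
a = 44² - 23² = 1936 - 529 = 1407
b = 2 × 44 × 23 = 2024
c = 44² + 23² = 1936 + 529 = 2465
Verification: 1407² + 2024² = 1979649 + 4096576 = 6076225 = 2465² ✓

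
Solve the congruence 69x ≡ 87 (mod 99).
x ≡ 7 (mod 33)

gcd(69, 99) = 3, which divides 87, so solutions exist.
Divide through by 3: 23x ≡ 29 (mod 33).
Find 23^(-1) mod 33 by the extended Euclidean algorithm:
33 = 1 × 23 + 10  ⟹  10 = (1)·33 + (-1)·23
23 = 2 × 10 + 3  ⟹  3 = (-2)·33 + (3)·23
10 = 3 × 3 + 1  ⟹  1 = (7)·33 + (-10)·23
So (-10)·23 ≡ 1 (mod 33), i.e. 23^(-1) ≡ -10 ≡ 23 (mod 33).
x ≡ 23 × 29 = 667 ≡ 7 (mod 33).
Check: 69 × 7 = 483 ≡ 87 (mod 99).
x ≡ 7 (mod 33), giving 3 solutions mod 99.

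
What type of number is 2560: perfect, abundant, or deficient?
abundant

Proper divisors of 2560: sum = 1 + 2 + 4 + 5 + 8 + 10 + 16 + 20 + ... + 320 + 512 + 640 + 1280 (19 divisors) = 3578
Since 3578 > 2560, 2560 is abundant.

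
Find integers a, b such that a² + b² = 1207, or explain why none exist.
Not possible

Factorization: 1207 = 17 × 71
By Fermat: n is sum of two squares iff every prime p ≡ 3 (mod 4) appears to even power.
Prime(s) ≡ 3 (mod 4) with odd exponent: [(71, 1)]
Therefore 1207 cannot be expressed as a² + b².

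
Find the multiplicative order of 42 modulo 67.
22

67 is prime, so ord(42) divides φ(67) = 66.
Divisors of 66: 1, 2, 3, 6, 11, 22, 33, 66.
Repeated squaring: 42^1 ≡ 42, 42^2 ≡ 22, 42^4 ≡ 15, 42^8 ≡ 24, 42^16 ≡ 40, 42^32 ≡ 59, 42^64 ≡ 64 (mod 67).
Test 42^d mod 67 for each divisor d in increasing order:
42^1 ≡ 42
42^2 ≡ 22
42^3 = 42^2·42^1 ≡ 53
42^6 = 42^4·42^2 ≡ 62
42^11 = 42^8·42^2·42^1 ≡ 66
42^22 = 42^16·42^4·42^2 ≡ 1  ← first divisor giving 1
The order is 22.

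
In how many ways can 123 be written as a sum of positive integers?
2552338241

p(n) counts ways to write n as a sum of positive integers (order ignored).
Euler's pentagonal recurrence: p(k) = p(k-1) + p(k-2) - p(k-5) - p(k-7) + p(k-12) + p(k-15) - ... (offsets j(3j∓1)/2, signs ++--, p(0)=1, p(<0)=0).
DP table for k = 0..122: p(0)=1, p(1)=1, p(2)=2, p(3)=3, p(4)=5, p(5)=7, p(6)=11, p(7)=15, p(8)=22, p(9)=30, p(10)=42, p(11)=56, p(12)=77, p(13)=101, p(14)=135, p(15)=176, p(16)=231, p(17)=297, p(18)=385, p(19)=490, p(20)=627, p(21)=792, p(22)=1002, p(23)=1255, p(24)=1575, p(25)=1958, p(26)=2436, p(27)=3010, p(28)=3718, p(29)=4565, p(30)=5604, p(31)=6842, p(32)=8349, p(33)=10143, p(34)=12310, p(35)=14883, p(36)=17977, p(37)=21637, p(38)=26015, p(39)=31185, p(40)=37338, p(41)=44583, p(42)=53174, p(43)=63261, p(44)=75175, p(45)=89134, p(46)=105558, p(47)=124754, p(48)=147273, p(49)=173525, p(50)=204226, p(51)=239943, p(52)=281589, p(53)=329931, p(54)=386155, p(55)=451276, p(56)=526823, p(57)=614154, p(58)=715220, p(59)=831820, p(60)=966467, p(61)=1121505, p(62)=1300156, p(63)=1505499, p(64)=1741630, p(65)=2012558, p(66)=2323520, p(67)=2679689, p(68)=3087735, p(69)=3554345, p(70)=4087968, p(71)=4697205, p(72)=5392783, p(73)=6185689, p(74)=7089500, p(75)=8118264, p(76)=9289091, p(77)=10619863, p(78)=12132164, p(79)=13848650, p(80)=15796476, p(81)=18004327, p(82)=20506255, p(83)=23338469, p(84)=26543660, p(85)=30167357, p(86)=34262962, p(87)=38887673, p(88)=44108109, p(89)=49995925, p(90)=56634173, p(91)=64112359, p(92)=72533807, p(93)=82010177, p(94)=92669720, p(95)=104651419, p(96)=118114304, p(97)=133230930, p(98)=150198136, p(99)=169229875, p(100)=190569292, p(101)=214481126, p(102)=241265379, p(103)=271248950, p(104)=304801365, p(105)=342325709, p(106)=384276336, p(107)=431149389, p(108)=483502844, p(109)=541946240, p(110)=607163746, p(111)=679903203, p(112)=761002156, p(113)=851376628, p(114)=952050665, p(115)=1064144451, p(116)=1188908248, p(117)=1327710076, p(118)=1482074143, p(119)=1653668665, p(120)=1844349560, p(121)=2056148051, p(122)=2291320912.
Final step: p(123) = p(122) + p(121) - p(118) - p(116) + p(111) + p(108) - p(101) - p(97) + p(88) + p(83) - p(72) - p(66) + p(53) + p(46) - p(31) - p(23) + p(6)
= 2291320912 + 2056148051 - 1482074143 - 1188908248 + 679903203 + 483502844 - 214481126 - 133230930 + 44108109 + 23338469 - 5392783 - 2323520 + 329931 + 105558 - 6842 - 1255 + 11
= 2552338241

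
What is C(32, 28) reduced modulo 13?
2

Using Lucas' theorem:
Write n=32 and k=28 in base 13:
n in base 13: [2, 6]
k in base 13: [2, 2]
C(32,28) mod 13 = ∏ C(n_i, k_i) mod 13
Digit binomials (mod 13): C(2,2) = 1; C(6,2) = 15 ≡ 2
Product: 1 × 2 = 2 ≡ 2 (mod 13)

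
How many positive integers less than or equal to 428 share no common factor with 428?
212

428 = 2^2 × 107
φ(n) = n × ∏(1 - 1/p) for each prime p dividing n
φ(428) = 428 × (1 - 1/2) × (1 - 1/107) = 212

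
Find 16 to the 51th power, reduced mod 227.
109

Repeated squaring. Binary of 51 = 110011.
16^1 ≡ 16 (mod 227); 16^2 ≡ 29 (mod 227); 16^4 ≡ 160 (mod 227); 16^8 ≡ 176 (mod 227); 16^16 ≡ 104 (mod 227); 16^32 ≡ 147 (mod 227)
16^51 = 16^1 × 16^2 × 16^16 × 16^32 ≡ 109 (mod 227)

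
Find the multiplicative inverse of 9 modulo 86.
67

gcd(9, 86) = 1, so the inverse exists.
Extended Euclidean algorithm on (86, 9):
86 = 9 × 9 + 5  ⟹  5 = (1)·86 + (-9)·9
9 = 1 × 5 + 4  ⟹  4 = (-1)·86 + (10)·9
5 = 1 × 4 + 1  ⟹  1 = (2)·86 + (-19)·9
So (-19)·9 ≡ 1 (mod 86), i.e. 9^(-1) ≡ -19 ≡ 67 (mod 86).
Check: 9 × 67 = 603 ≡ 1 (mod 86)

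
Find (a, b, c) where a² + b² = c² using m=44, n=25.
(1311, 2200, 2561)

Euclid's formula: a = m² - n², b = 2mn, c = m² + n²
m = 44, n = 25
a = 44² - 25² = 1936 - 625 = 1311
b = 2 × 44 × 25 = 2200
c = 44² + 25² = 1936 + 625 = 2561
Verification: 1311² + 2200² = 1718721 + 4840000 = 6558721 = 2561² ✓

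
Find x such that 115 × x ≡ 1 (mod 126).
103

gcd(115, 126) = 1, so the inverse exists.
Extended Euclidean algorithm on (126, 115):
126 = 1 × 115 + 11  ⟹  11 = (1)·126 + (-1)·115
115 = 10 × 11 + 5  ⟹  5 = (-10)·126 + (11)·115
11 = 2 × 5 + 1  ⟹  1 = (21)·126 + (-23)·115
So (-23)·115 ≡ 1 (mod 126), i.e. 115^(-1) ≡ -23 ≡ 103 (mod 126).
Check: 115 × 103 = 11845 ≡ 1 (mod 126)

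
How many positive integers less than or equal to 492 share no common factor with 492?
160

492 = 2^2 × 3 × 41
φ(n) = n × ∏(1 - 1/p) for each prime p dividing n
φ(492) = 492 × (1 - 1/2) × (1 - 1/3) × (1 - 1/41) = 160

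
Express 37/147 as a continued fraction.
[0; 3, 1, 36]

Euclidean algorithm steps:
37 = 0 × 147 + 37
147 = 3 × 37 + 36
37 = 1 × 36 + 1
36 = 36 × 1 + 0
Continued fraction: [0; 3, 1, 36]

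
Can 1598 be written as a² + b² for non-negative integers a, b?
Not possible

Factorization: 1598 = 2 × 17 × 47
By Fermat: n is sum of two squares iff every prime p ≡ 3 (mod 4) appears to even power.
Prime(s) ≡ 3 (mod 4) with odd exponent: [(47, 1)]
Therefore 1598 cannot be expressed as a² + b².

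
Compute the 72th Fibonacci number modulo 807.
666

Matrix identity: Q^n = [[F_(n+1), F_n], [F_n, F_(n-1)]] with Q = [[1,1],[1,0]].
n = 72 = 1001000₂. Square-and-multiply, entries mod 807:
Q^1 = [[1,1],[1,0]]
Q^2 = (Q^1)² = [[2,1],[1,1]]
Q^4 = (Q^2)² = [[5,3],[3,2]]
Q^9 = (Q^4)²·Q = [[55,34],[34,21]]
Q^18 = (Q^9)² = [[146,163],[163,790]]
Q^36 = (Q^18)² = [[272,45],[45,227]]
Q^72 = (Q^36)² = [[151,666],[666,292]]
F_72 mod 807 = Q^72[0][1] = 666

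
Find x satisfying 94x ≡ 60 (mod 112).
x ≡ 34 (mod 56)

gcd(94, 112) = 2, which divides 60, so solutions exist.
Divide through by 2: 47x ≡ 30 (mod 56).
Find 47^(-1) mod 56 by the extended Euclidean algorithm:
56 = 1 × 47 + 9  ⟹  9 = (1)·56 + (-1)·47
47 = 5 × 9 + 2  ⟹  2 = (-5)·56 + (6)·47
9 = 4 × 2 + 1  ⟹  1 = (21)·56 + (-25)·47
So (-25)·47 ≡ 1 (mod 56), i.e. 47^(-1) ≡ -25 ≡ 31 (mod 56).
x ≡ 31 × 30 = 930 ≡ 34 (mod 56).
Check: 94 × 34 = 3196 ≡ 60 (mod 112).
x ≡ 34 (mod 56), giving 2 solutions mod 112.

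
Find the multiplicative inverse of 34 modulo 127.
71

gcd(34, 127) = 1, so the inverse exists.
Extended Euclidean algorithm on (127, 34):
127 = 3 × 34 + 25  ⟹  25 = (1)·127 + (-3)·34
34 = 1 × 25 + 9  ⟹  9 = (-1)·127 + (4)·34
25 = 2 × 9 + 7  ⟹  7 = (3)·127 + (-11)·34
9 = 1 × 7 + 2  ⟹  2 = (-4)·127 + (15)·34
7 = 3 × 2 + 1  ⟹  1 = (15)·127 + (-56)·34
So (-56)·34 ≡ 1 (mod 127), i.e. 34^(-1) ≡ -56 ≡ 71 (mod 127).
Check: 34 × 71 = 2414 ≡ 1 (mod 127)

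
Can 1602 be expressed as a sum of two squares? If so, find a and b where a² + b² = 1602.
9² + 39² (a=9, b=39)

Factorization: 1602 = 2 × 3^2 × 89
By Fermat: n is sum of two squares iff every prime p ≡ 3 (mod 4) appears to even power.
All primes ≡ 3 (mod 4) appear to even power.
Search a = 0, 1, 2, … for 1602 - a² a perfect square: first hit at a = 9: 1602 - 81 = 1521 = 39².
1602 = 9² + 39² = 81 + 1521 ✓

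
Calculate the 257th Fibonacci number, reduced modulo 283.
267

Matrix identity: Q^n = [[F_(n+1), F_n], [F_n, F_(n-1)]] with Q = [[1,1],[1,0]].
n = 257 = 100000001₂. Square-and-multiply, entries mod 283:
Q^1 = [[1,1],[1,0]]
Q^2 = (Q^1)² = [[2,1],[1,1]]
Q^4 = (Q^2)² = [[5,3],[3,2]]
Q^8 = (Q^4)² = [[34,21],[21,13]]
Q^16 = (Q^8)² = [[182,138],[138,44]]
Q^32 = (Q^16)² = [[96,58],[58,38]]
Q^64 = (Q^32)² = [[128,131],[131,280]]
Q^128 = (Q^64)² = [[151,244],[244,190]]
Q^257 = (Q^128)²·Q = [[269,267],[267,2]]
F_257 mod 283 = Q^257[0][1] = 267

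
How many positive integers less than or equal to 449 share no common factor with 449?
448

449 = 449
φ(n) = n × ∏(1 - 1/p) for each prime p dividing n
φ(449) = 449 × (1 - 1/449) = 448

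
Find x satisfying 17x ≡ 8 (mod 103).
x ≡ 55 (mod 103)

gcd(17, 103) = 1, which divides 8, so solutions exist.
Find 17^(-1) mod 103 by the extended Euclidean algorithm:
103 = 6 × 17 + 1  ⟹  1 = (1)·103 + (-6)·17
So (-6)·17 ≡ 1 (mod 103), i.e. 17^(-1) ≡ -6 ≡ 97 (mod 103).
x ≡ 97 × 8 = 776 ≡ 55 (mod 103).
Check: 17 × 55 = 935 ≡ 8 (mod 103).
Unique solution: x ≡ 55 (mod 103)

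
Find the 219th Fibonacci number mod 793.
759

Matrix identity: Q^n = [[F_(n+1), F_n], [F_n, F_(n-1)]] with Q = [[1,1],[1,0]].
n = 219 = 11011011₂. Square-and-multiply, entries mod 793:
Q^1 = [[1,1],[1,0]]
Q^3 = (Q^1)²·Q = [[3,2],[2,1]]
Q^6 = (Q^3)² = [[13,8],[8,5]]
Q^13 = (Q^6)²·Q = [[377,233],[233,144]]
Q^27 = (Q^13)²·Q = [[611,547],[547,64]]
Q^54 = (Q^27)² = [[66,480],[480,379]]
Q^109 = (Q^54)²·Q = [[311,28],[28,283]]
Q^219 = (Q^109)²·Q = [[738,759],[759,772]]
F_219 mod 793 = Q^219[0][1] = 759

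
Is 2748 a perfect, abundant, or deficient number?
abundant

Proper divisors of 2748: sum = 1 + 2 + 3 + 4 + 6 + 12 + 229 + 458 + 687 + 916 + 1374 = 3692
Since 3692 > 2748, 2748 is abundant.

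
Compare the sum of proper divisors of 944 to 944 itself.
deficient

Proper divisors of 944: sum = 1 + 2 + 4 + 8 + 16 + 59 + 118 + 236 + 472 = 916
Since 916 < 944, 944 is deficient.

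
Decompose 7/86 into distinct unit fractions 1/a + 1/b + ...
1/13 + 1/224 + 1/125216

Greedy algorithm:
7/86: ceiling(86/7) = 13, use 1/13
5/1118: ceiling(1118/5) = 224, use 1/224
1/125216: ceiling(125216/1) = 125216, use 1/125216
Result: 7/86 = 1/13 + 1/224 + 1/125216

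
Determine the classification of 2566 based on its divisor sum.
deficient

Proper divisors of 2566: sum = 1 + 2 + 1283 = 1286
Since 1286 < 2566, 2566 is deficient.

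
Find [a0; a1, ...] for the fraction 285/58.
[4; 1, 10, 1, 1, 2]

Euclidean algorithm steps:
285 = 4 × 58 + 53
58 = 1 × 53 + 5
53 = 10 × 5 + 3
5 = 1 × 3 + 2
3 = 1 × 2 + 1
2 = 2 × 1 + 0
Continued fraction: [4; 1, 10, 1, 1, 2]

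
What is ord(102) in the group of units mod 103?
2

103 is prime, so ord(102) divides φ(103) = 102.
Divisors of 102: 1, 2, 3, 6, 17, 34, 51, 102.
Repeated squaring: 102^1 ≡ 102, 102^2 ≡ 1, 102^4 ≡ 1, 102^8 ≡ 1, 102^16 ≡ 1, 102^32 ≡ 1, 102^64 ≡ 1 (mod 103).
Test 102^d mod 103 for each divisor d in increasing order:
102^1 ≡ 102
102^2 ≡ 1  ← first divisor giving 1
The order is 2.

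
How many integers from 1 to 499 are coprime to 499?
498

499 = 499
φ(n) = n × ∏(1 - 1/p) for each prime p dividing n
φ(499) = 499 × (1 - 1/499) = 498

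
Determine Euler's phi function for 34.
16

34 = 2 × 17
φ(n) = n × ∏(1 - 1/p) for each prime p dividing n
φ(34) = 34 × (1 - 1/2) × (1 - 1/17) = 16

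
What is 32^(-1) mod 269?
227

gcd(32, 269) = 1, so the inverse exists.
Extended Euclidean algorithm on (269, 32):
269 = 8 × 32 + 13  ⟹  13 = (1)·269 + (-8)·32
32 = 2 × 13 + 6  ⟹  6 = (-2)·269 + (17)·32
13 = 2 × 6 + 1  ⟹  1 = (5)·269 + (-42)·32
So (-42)·32 ≡ 1 (mod 269), i.e. 32^(-1) ≡ -42 ≡ 227 (mod 269).
Check: 32 × 227 = 7264 ≡ 1 (mod 269)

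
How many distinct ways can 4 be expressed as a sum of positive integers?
5

p(n) counts ways to write n as a sum of positive integers (order ignored).
Examples: 4; 3 + 1; 2 + 2; 2 + 1 + 1; 1 + 1 + 1 + 1
p(4) = 5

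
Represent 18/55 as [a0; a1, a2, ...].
[0; 3, 18]

Euclidean algorithm steps:
18 = 0 × 55 + 18
55 = 3 × 18 + 1
18 = 18 × 1 + 0
Continued fraction: [0; 3, 18]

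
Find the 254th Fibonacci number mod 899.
842

Matrix identity: Q^n = [[F_(n+1), F_n], [F_n, F_(n-1)]] with Q = [[1,1],[1,0]].
n = 254 = 11111110₂. Square-and-multiply, entries mod 899:
Q^1 = [[1,1],[1,0]]
Q^3 = (Q^1)²·Q = [[3,2],[2,1]]
Q^7 = (Q^3)²·Q = [[21,13],[13,8]]
Q^15 = (Q^7)²·Q = [[88,610],[610,377]]
Q^31 = (Q^15)²·Q = [[32,466],[466,465]]
Q^63 = (Q^31)²·Q = [[282,622],[622,559]]
Q^127 = (Q^63)²·Q = [[610,726],[726,783]]
Q^254 = (Q^127)² = [[176,842],[842,233]]
F_254 mod 899 = Q^254[0][1] = 842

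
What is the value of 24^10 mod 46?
24

Repeated squaring. Binary of 10 = 1010.
24^1 ≡ 24 (mod 46); 24^2 ≡ 24 (mod 46); 24^4 ≡ 24 (mod 46); 24^8 ≡ 24 (mod 46)
24^10 = 24^2 × 24^8 ≡ 24 (mod 46)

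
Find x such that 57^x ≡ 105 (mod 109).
60

Baby-step giant-step with step n = ⌈√109⌉ = 11.
Baby steps 57^j mod 109 (j:value) for j=0..10: 0:1, 1:57, 2:88, 3:2, 4:5, 5:67, 6:4, 7:10, 8:25, 9:8, 10:20.
Giant-step multiplier: 57^(-11) ≡ 57^(108-11) = 57^97 ≡ 24 (mod 109).
Giant steps γ_i = 105·24^i mod 109: γ_0=105, γ_1=13, γ_2=94, γ_3=76, γ_4=80, γ_5=67 (in table at j=5).
x = i·n + j = 5·11 + 5 = 60.
Check: 57^60 ≡ 105 (mod 109).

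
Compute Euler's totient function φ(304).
144

304 = 2^4 × 19
φ(n) = n × ∏(1 - 1/p) for each prime p dividing n
φ(304) = 304 × (1 - 1/2) × (1 - 1/19) = 144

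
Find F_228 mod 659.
300

Matrix identity: Q^n = [[F_(n+1), F_n], [F_n, F_(n-1)]] with Q = [[1,1],[1,0]].
n = 228 = 11100100₂. Square-and-multiply, entries mod 659:
Q^1 = [[1,1],[1,0]]
Q^3 = (Q^1)²·Q = [[3,2],[2,1]]
Q^7 = (Q^3)²·Q = [[21,13],[13,8]]
Q^14 = (Q^7)² = [[610,377],[377,233]]
Q^28 = (Q^14)² = [[209,173],[173,36]]
Q^57 = (Q^28)²·Q = [[11,461],[461,209]]
Q^114 = (Q^57)² = [[444,593],[593,510]]
Q^228 = (Q^114)² = [[497,300],[300,197]]
F_228 mod 659 = Q^228[0][1] = 300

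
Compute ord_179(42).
89

179 is prime, so ord(42) divides φ(179) = 178.
Divisors of 178: 1, 2, 89, 178.
Repeated squaring: 42^1 ≡ 42, 42^2 ≡ 153, 42^4 ≡ 139, 42^8 ≡ 168, 42^16 ≡ 121, 42^32 ≡ 142, 42^64 ≡ 116, 42^128 ≡ 31 (mod 179).
Test 42^d mod 179 for each divisor d in increasing order:
42^1 ≡ 42
42^2 ≡ 153
42^89 = 42^64·42^16·42^8·42^1 ≡ 1  ← first divisor giving 1
The order is 89.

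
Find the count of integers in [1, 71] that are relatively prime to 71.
70

71 = 71
φ(n) = n × ∏(1 - 1/p) for each prime p dividing n
φ(71) = 71 × (1 - 1/71) = 70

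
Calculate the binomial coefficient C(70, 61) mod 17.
0

Using Lucas' theorem:
Write n=70 and k=61 in base 17:
n in base 17: [4, 2]
k in base 17: [3, 10]
C(70,61) mod 17 = ∏ C(n_i, k_i) mod 17
Digit binomials (mod 17): C(4,3) = 4; C(2,10) = 0 (k_i > n_i)
Product: 4 × 0 = 0 ≡ 0 (mod 17)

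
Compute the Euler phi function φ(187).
160

187 = 11 × 17
φ(n) = n × ∏(1 - 1/p) for each prime p dividing n
φ(187) = 187 × (1 - 1/11) × (1 - 1/17) = 160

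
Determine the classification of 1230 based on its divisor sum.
abundant

Proper divisors of 1230: sum = 1 + 2 + 3 + 5 + 6 + 10 + 15 + 30 + 41 + 82 + 123 + 205 + 246 + 410 + 615 = 1794
Since 1794 > 1230, 1230 is abundant.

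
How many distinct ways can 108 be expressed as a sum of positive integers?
483502844

p(n) counts ways to write n as a sum of positive integers (order ignored).
Euler's pentagonal recurrence: p(k) = p(k-1) + p(k-2) - p(k-5) - p(k-7) + p(k-12) + p(k-15) - ... (offsets j(3j∓1)/2, signs ++--, p(0)=1, p(<0)=0).
DP table for k = 0..107: p(0)=1, p(1)=1, p(2)=2, p(3)=3, p(4)=5, p(5)=7, p(6)=11, p(7)=15, p(8)=22, p(9)=30, p(10)=42, p(11)=56, p(12)=77, p(13)=101, p(14)=135, p(15)=176, p(16)=231, p(17)=297, p(18)=385, p(19)=490, p(20)=627, p(21)=792, p(22)=1002, p(23)=1255, p(24)=1575, p(25)=1958, p(26)=2436, p(27)=3010, p(28)=3718, p(29)=4565, p(30)=5604, p(31)=6842, p(32)=8349, p(33)=10143, p(34)=12310, p(35)=14883, p(36)=17977, p(37)=21637, p(38)=26015, p(39)=31185, p(40)=37338, p(41)=44583, p(42)=53174, p(43)=63261, p(44)=75175, p(45)=89134, p(46)=105558, p(47)=124754, p(48)=147273, p(49)=173525, p(50)=204226, p(51)=239943, p(52)=281589, p(53)=329931, p(54)=386155, p(55)=451276, p(56)=526823, p(57)=614154, p(58)=715220, p(59)=831820, p(60)=966467, p(61)=1121505, p(62)=1300156, p(63)=1505499, p(64)=1741630, p(65)=2012558, p(66)=2323520, p(67)=2679689, p(68)=3087735, p(69)=3554345, p(70)=4087968, p(71)=4697205, p(72)=5392783, p(73)=6185689, p(74)=7089500, p(75)=8118264, p(76)=9289091, p(77)=10619863, p(78)=12132164, p(79)=13848650, p(80)=15796476, p(81)=18004327, p(82)=20506255, p(83)=23338469, p(84)=26543660, p(85)=30167357, p(86)=34262962, p(87)=38887673, p(88)=44108109, p(89)=49995925, p(90)=56634173, p(91)=64112359, p(92)=72533807, p(93)=82010177, p(94)=92669720, p(95)=104651419, p(96)=118114304, p(97)=133230930, p(98)=150198136, p(99)=169229875, p(100)=190569292, p(101)=214481126, p(102)=241265379, p(103)=271248950, p(104)=304801365, p(105)=342325709, p(106)=384276336, p(107)=431149389.
Final step: p(108) = p(107) + p(106) - p(103) - p(101) + p(96) + p(93) - p(86) - p(82) + p(73) + p(68) - p(57) - p(51) + p(38) + p(31) - p(16) - p(8)
= 431149389 + 384276336 - 271248950 - 214481126 + 118114304 + 82010177 - 34262962 - 20506255 + 6185689 + 3087735 - 614154 - 239943 + 26015 + 6842 - 231 - 22
= 483502844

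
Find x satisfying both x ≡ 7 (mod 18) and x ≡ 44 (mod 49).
583

Using Chinese Remainder Theorem:
M = 18 × 49 = 882
M1 = 49, M2 = 18
y1 = 49^(-1) mod 18 = 7
y2 = 18^(-1) mod 49 = 30
x = (7×49×7 + 44×18×30) mod 882 = 583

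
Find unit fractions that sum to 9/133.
1/15 + 1/998 + 1/1991010

Greedy algorithm:
9/133: ceiling(133/9) = 15, use 1/15
2/1995: ceiling(1995/2) = 998, use 1/998
1/1991010: ceiling(1991010/1) = 1991010, use 1/1991010
Result: 9/133 = 1/15 + 1/998 + 1/1991010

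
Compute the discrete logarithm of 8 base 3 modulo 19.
3

Baby-step giant-step with step n = ⌈√19⌉ = 5.
Baby steps 3^j mod 19 (j:value) for j=0..4: 0:1, 1:3, 2:9, 3:8, 4:5.
h = 8 is already in the table at j=3, so x = 3.
Check: 3^3 ≡ 8 (mod 19).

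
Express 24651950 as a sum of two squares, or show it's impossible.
Not possible

Factorization: 24651950 = 2 × 5^2 × 79^3
By Fermat: n is sum of two squares iff every prime p ≡ 3 (mod 4) appears to even power.
Prime(s) ≡ 3 (mod 4) with odd exponent: [(79, 3)]
Therefore 24651950 cannot be expressed as a² + b².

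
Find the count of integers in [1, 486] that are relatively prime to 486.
162

486 = 2 × 3^5
φ(n) = n × ∏(1 - 1/p) for each prime p dividing n
φ(486) = 486 × (1 - 1/2) × (1 - 1/3) = 162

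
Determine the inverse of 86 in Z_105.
11

gcd(86, 105) = 1, so the inverse exists.
Extended Euclidean algorithm on (105, 86):
105 = 1 × 86 + 19  ⟹  19 = (1)·105 + (-1)·86
86 = 4 × 19 + 10  ⟹  10 = (-4)·105 + (5)·86
19 = 1 × 10 + 9  ⟹  9 = (5)·105 + (-6)·86
10 = 1 × 9 + 1  ⟹  1 = (-9)·105 + (11)·86
So (11)·86 ≡ 1 (mod 105), i.e. 86^(-1) ≡ 11 (mod 105).
Check: 86 × 11 = 946 ≡ 1 (mod 105)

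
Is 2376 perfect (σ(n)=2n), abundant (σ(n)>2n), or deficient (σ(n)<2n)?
abundant

Proper divisors of 2376: sum = 1 + 2 + 3 + 4 + 6 + 8 + 9 + 11 + ... + 396 + 594 + 792 + 1188 (31 divisors) = 4824
Since 4824 > 2376, 2376 is abundant.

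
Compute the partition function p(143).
20390982757

p(n) counts ways to write n as a sum of positive integers (order ignored).
Euler's pentagonal recurrence: p(k) = p(k-1) + p(k-2) - p(k-5) - p(k-7) + p(k-12) + p(k-15) - ... (offsets j(3j∓1)/2, signs ++--, p(0)=1, p(<0)=0).
DP table for k = 0..142: p(0)=1, p(1)=1, p(2)=2, p(3)=3, p(4)=5, p(5)=7, p(6)=11, p(7)=15, p(8)=22, p(9)=30, p(10)=42, p(11)=56, p(12)=77, p(13)=101, p(14)=135, p(15)=176, p(16)=231, p(17)=297, p(18)=385, p(19)=490, p(20)=627, p(21)=792, p(22)=1002, p(23)=1255, p(24)=1575, p(25)=1958, p(26)=2436, p(27)=3010, p(28)=3718, p(29)=4565, p(30)=5604, p(31)=6842, p(32)=8349, p(33)=10143, p(34)=12310, p(35)=14883, p(36)=17977, p(37)=21637, p(38)=26015, p(39)=31185, p(40)=37338, p(41)=44583, p(42)=53174, p(43)=63261, p(44)=75175, p(45)=89134, p(46)=105558, p(47)=124754, p(48)=147273, p(49)=173525, p(50)=204226, p(51)=239943, p(52)=281589, p(53)=329931, p(54)=386155, p(55)=451276, p(56)=526823, p(57)=614154, p(58)=715220, p(59)=831820, p(60)=966467, p(61)=1121505, p(62)=1300156, p(63)=1505499, p(64)=1741630, p(65)=2012558, p(66)=2323520, p(67)=2679689, p(68)=3087735, p(69)=3554345, p(70)=4087968, p(71)=4697205, p(72)=5392783, p(73)=6185689, p(74)=7089500, p(75)=8118264, p(76)=9289091, p(77)=10619863, p(78)=12132164, p(79)=13848650, p(80)=15796476, p(81)=18004327, p(82)=20506255, p(83)=23338469, p(84)=26543660, p(85)=30167357, p(86)=34262962, p(87)=38887673, p(88)=44108109, p(89)=49995925, p(90)=56634173, p(91)=64112359, p(92)=72533807, p(93)=82010177, p(94)=92669720, p(95)=104651419, p(96)=118114304, p(97)=133230930, p(98)=150198136, p(99)=169229875, p(100)=190569292, p(101)=214481126, p(102)=241265379, p(103)=271248950, p(104)=304801365, p(105)=342325709, p(106)=384276336, p(107)=431149389, p(108)=483502844, p(109)=541946240, p(110)=607163746, p(111)=679903203, p(112)=761002156, p(113)=851376628, p(114)=952050665, p(115)=1064144451, p(116)=1188908248, p(117)=1327710076, p(118)=1482074143, p(119)=1653668665, p(120)=1844349560, p(121)=2056148051, p(122)=2291320912, p(123)=2552338241, p(124)=2841940500, p(125)=3163127352, p(126)=3519222692, p(127)=3913864295, p(128)=4351078600, p(129)=4835271870, p(130)=5371315400, p(131)=5964539504, p(132)=6620830889, p(133)=7346629512, p(134)=8149040695, p(135)=9035836076, p(136)=10015581680, p(137)=11097645016, p(138)=12292341831, p(139)=13610949895, p(140)=15065878135, p(141)=16670689208, p(142)=18440293320.
Final step: p(143) = p(142) + p(141) - p(138) - p(136) + p(131) + p(128) - p(121) - p(117) + p(108) + p(103) - p(92) - p(86) + p(73) + p(66) - p(51) - p(43) + p(26) + p(17)
= 18440293320 + 16670689208 - 12292341831 - 10015581680 + 5964539504 + 4351078600 - 2056148051 - 1327710076 + 483502844 + 271248950 - 72533807 - 34262962 + 6185689 + 2323520 - 239943 - 63261 + 2436 + 297
= 20390982757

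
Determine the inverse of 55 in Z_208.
87

gcd(55, 208) = 1, so the inverse exists.
Extended Euclidean algorithm on (208, 55):
208 = 3 × 55 + 43  ⟹  43 = (1)·208 + (-3)·55
55 = 1 × 43 + 12  ⟹  12 = (-1)·208 + (4)·55
43 = 3 × 12 + 7  ⟹  7 = (4)·208 + (-15)·55
12 = 1 × 7 + 5  ⟹  5 = (-5)·208 + (19)·55
7 = 1 × 5 + 2  ⟹  2 = (9)·208 + (-34)·55
5 = 2 × 2 + 1  ⟹  1 = (-23)·208 + (87)·55
So (87)·55 ≡ 1 (mod 208), i.e. 55^(-1) ≡ 87 (mod 208).
Check: 55 × 87 = 4785 ≡ 1 (mod 208)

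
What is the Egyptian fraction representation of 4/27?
1/7 + 1/189

Greedy algorithm:
4/27: ceiling(27/4) = 7, use 1/7
1/189: ceiling(189/1) = 189, use 1/189
Result: 4/27 = 1/7 + 1/189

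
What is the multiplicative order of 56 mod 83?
82

83 is prime, so ord(56) divides φ(83) = 82.
Divisors of 82: 1, 2, 41, 82.
Repeated squaring: 56^1 ≡ 56, 56^2 ≡ 65, 56^4 ≡ 75, 56^8 ≡ 64, 56^16 ≡ 29, 56^32 ≡ 11, 56^64 ≡ 38 (mod 83).
Test 56^d mod 83 for each divisor d in increasing order:
56^1 ≡ 56
56^2 ≡ 65
56^41 = 56^32·56^8·56^1 ≡ 82
56^82 = 56^64·56^16·56^2 ≡ 1  ← first divisor giving 1
The order is 82.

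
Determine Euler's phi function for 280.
96

280 = 2^3 × 5 × 7
φ(n) = n × ∏(1 - 1/p) for each prime p dividing n
φ(280) = 280 × (1 - 1/2) × (1 - 1/5) × (1 - 1/7) = 96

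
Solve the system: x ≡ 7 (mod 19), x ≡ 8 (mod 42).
596

Using Chinese Remainder Theorem:
M = 19 × 42 = 798
M1 = 42, M2 = 19
y1 = 42^(-1) mod 19 = 5
y2 = 19^(-1) mod 42 = 31
x = (7×42×5 + 8×19×31) mod 798 = 596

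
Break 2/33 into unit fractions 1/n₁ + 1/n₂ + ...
1/17 + 1/561

Greedy algorithm:
2/33: ceiling(33/2) = 17, use 1/17
1/561: ceiling(561/1) = 561, use 1/561
Result: 2/33 = 1/17 + 1/561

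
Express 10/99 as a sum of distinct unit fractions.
1/10 + 1/990

Greedy algorithm:
10/99: ceiling(99/10) = 10, use 1/10
1/990: ceiling(990/1) = 990, use 1/990
Result: 10/99 = 1/10 + 1/990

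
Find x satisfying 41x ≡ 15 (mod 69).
x ≡ 66 (mod 69)

gcd(41, 69) = 1, which divides 15, so solutions exist.
Find 41^(-1) mod 69 by the extended Euclidean algorithm:
69 = 1 × 41 + 28  ⟹  28 = (1)·69 + (-1)·41
41 = 1 × 28 + 13  ⟹  13 = (-1)·69 + (2)·41
28 = 2 × 13 + 2  ⟹  2 = (3)·69 + (-5)·41
13 = 6 × 2 + 1  ⟹  1 = (-19)·69 + (32)·41
So (32)·41 ≡ 1 (mod 69), i.e. 41^(-1) ≡ 32 (mod 69).
x ≡ 32 × 15 = 480 ≡ 66 (mod 69).
Check: 41 × 66 = 2706 ≡ 15 (mod 69).
Unique solution: x ≡ 66 (mod 69)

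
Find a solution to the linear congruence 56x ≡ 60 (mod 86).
x ≡ 41 (mod 43)

gcd(56, 86) = 2, which divides 60, so solutions exist.
Divide through by 2: 28x ≡ 30 (mod 43).
Find 28^(-1) mod 43 by the extended Euclidean algorithm:
43 = 1 × 28 + 15  ⟹  15 = (1)·43 + (-1)·28
28 = 1 × 15 + 13  ⟹  13 = (-1)·43 + (2)·28
15 = 1 × 13 + 2  ⟹  2 = (2)·43 + (-3)·28
13 = 6 × 2 + 1  ⟹  1 = (-13)·43 + (20)·28
So (20)·28 ≡ 1 (mod 43), i.e. 28^(-1) ≡ 20 (mod 43).
x ≡ 20 × 30 = 600 ≡ 41 (mod 43).
Check: 56 × 41 = 2296 ≡ 60 (mod 86).
x ≡ 41 (mod 43), giving 2 solutions mod 86.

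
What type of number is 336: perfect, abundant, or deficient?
abundant

Proper divisors of 336: sum = 1 + 2 + 3 + 4 + 6 + 7 + 8 + 12 + ... + 56 + 84 + 112 + 168 (19 divisors) = 656
Since 656 > 336, 336 is abundant.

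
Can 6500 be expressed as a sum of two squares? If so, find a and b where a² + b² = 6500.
10² + 80² (a=10, b=80)

Factorization: 6500 = 2^2 × 5^3 × 13
By Fermat: n is sum of two squares iff every prime p ≡ 3 (mod 4) appears to even power.
All primes ≡ 3 (mod 4) appear to even power.
Search a = 0, 1, 2, … for 6500 - a² a perfect square: first hit at a = 10: 6500 - 100 = 6400 = 80².
6500 = 10² + 80² = 100 + 6400 ✓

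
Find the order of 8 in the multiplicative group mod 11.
10

11 is prime, so ord(8) divides φ(11) = 10.
Divisors of 10: 1, 2, 5, 10.
Repeated squaring: 8^1 ≡ 8, 8^2 ≡ 9, 8^4 ≡ 4, 8^8 ≡ 5 (mod 11).
Test 8^d mod 11 for each divisor d in increasing order:
8^1 ≡ 8
8^2 ≡ 9
8^5 = 8^4·8^1 ≡ 10
8^10 = 8^8·8^2 ≡ 1  ← first divisor giving 1
The order is 10.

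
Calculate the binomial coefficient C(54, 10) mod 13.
0

Using Lucas' theorem:
Write n=54 and k=10 in base 13:
n in base 13: [4, 2]
k in base 13: [0, 10]
C(54,10) mod 13 = ∏ C(n_i, k_i) mod 13
Digit binomials (mod 13): C(4,0) = 1; C(2,10) = 0 (k_i > n_i)
Product: 1 × 0 = 0 ≡ 0 (mod 13)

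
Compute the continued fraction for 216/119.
[1; 1, 4, 2, 2, 4]

Euclidean algorithm steps:
216 = 1 × 119 + 97
119 = 1 × 97 + 22
97 = 4 × 22 + 9
22 = 2 × 9 + 4
9 = 2 × 4 + 1
4 = 4 × 1 + 0
Continued fraction: [1; 1, 4, 2, 2, 4]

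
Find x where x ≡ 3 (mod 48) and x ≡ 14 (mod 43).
1347

Using Chinese Remainder Theorem:
M = 48 × 43 = 2064
M1 = 43, M2 = 48
y1 = 43^(-1) mod 48 = 19
y2 = 48^(-1) mod 43 = 26
x = (3×43×19 + 14×48×26) mod 2064 = 1347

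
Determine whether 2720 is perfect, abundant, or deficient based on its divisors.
abundant

Proper divisors of 2720: sum = 1 + 2 + 4 + 5 + 8 + 10 + 16 + 17 + ... + 340 + 544 + 680 + 1360 (23 divisors) = 4084
Since 4084 > 2720, 2720 is abundant.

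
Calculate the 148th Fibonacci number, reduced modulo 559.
346

Matrix identity: Q^n = [[F_(n+1), F_n], [F_n, F_(n-1)]] with Q = [[1,1],[1,0]].
n = 148 = 10010100₂. Square-and-multiply, entries mod 559:
Q^1 = [[1,1],[1,0]]
Q^2 = (Q^1)² = [[2,1],[1,1]]
Q^4 = (Q^2)² = [[5,3],[3,2]]
Q^9 = (Q^4)²·Q = [[55,34],[34,21]]
Q^18 = (Q^9)² = [[268,348],[348,479]]
Q^37 = (Q^18)²·Q = [[94,73],[73,21]]
Q^74 = (Q^37)² = [[190,10],[10,180]]
Q^148 = (Q^74)² = [[424,346],[346,78]]
F_148 mod 559 = Q^148[0][1] = 346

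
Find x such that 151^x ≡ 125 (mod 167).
41

Baby-step giant-step with step n = ⌈√167⌉ = 13.
Baby steps 151^j mod 167 (j:value) for j=0..12: 0:1, 1:151, 2:89, 3:79, 4:72, 5:17, 6:62, 7:10, 8:7, 9:55, 10:122, 11:52, 12:3.
Giant-step multiplier: 151^(-13) ≡ 151^(166-13) = 151^153 ≡ 80 (mod 167).
Giant steps γ_i = 125·80^i mod 167: γ_0=125, γ_1=147, γ_2=70, γ_3=89 (in table at j=2).
x = i·n + j = 3·13 + 2 = 41.
Check: 151^41 ≡ 125 (mod 167).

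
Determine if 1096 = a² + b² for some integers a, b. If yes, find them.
14² + 30² (a=14, b=30)

Factorization: 1096 = 2^3 × 137
By Fermat: n is sum of two squares iff every prime p ≡ 3 (mod 4) appears to even power.
All primes ≡ 3 (mod 4) appear to even power.
Search a = 0, 1, 2, … for 1096 - a² a perfect square: first hit at a = 14: 1096 - 196 = 900 = 30².
1096 = 14² + 30² = 196 + 900 ✓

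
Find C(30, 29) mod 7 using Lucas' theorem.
2

Using Lucas' theorem:
Write n=30 and k=29 in base 7:
n in base 7: [4, 2]
k in base 7: [4, 1]
C(30,29) mod 7 = ∏ C(n_i, k_i) mod 7
Digit binomials (mod 7): C(4,4) = 1; C(2,1) = 2
Product: 1 × 2 = 2 ≡ 2 (mod 7)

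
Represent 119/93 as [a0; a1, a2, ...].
[1; 3, 1, 1, 2, 1, 3]

Euclidean algorithm steps:
119 = 1 × 93 + 26
93 = 3 × 26 + 15
26 = 1 × 15 + 11
15 = 1 × 11 + 4
11 = 2 × 4 + 3
4 = 1 × 3 + 1
3 = 3 × 1 + 0
Continued fraction: [1; 3, 1, 1, 2, 1, 3]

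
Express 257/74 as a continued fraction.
[3; 2, 8, 1, 3]

Euclidean algorithm steps:
257 = 3 × 74 + 35
74 = 2 × 35 + 4
35 = 8 × 4 + 3
4 = 1 × 3 + 1
3 = 3 × 1 + 0
Continued fraction: [3; 2, 8, 1, 3]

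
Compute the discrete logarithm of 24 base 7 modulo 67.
42

Baby-step giant-step with step n = ⌈√67⌉ = 9.
Baby steps 7^j mod 67 (j:value) for j=0..8: 0:1, 1:7, 2:49, 3:8, 4:56, 5:57, 6:64, 7:46, 8:54.
Giant-step multiplier: 7^(-9) ≡ 7^(66-9) = 7^57 ≡ 53 (mod 67).
Giant steps γ_i = 24·53^i mod 67: γ_0=24, γ_1=66, γ_2=14, γ_3=5, γ_4=64 (in table at j=6).
x = i·n + j = 4·9 + 6 = 42.
Check: 7^42 ≡ 24 (mod 67).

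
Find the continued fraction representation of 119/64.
[1; 1, 6, 9]

Euclidean algorithm steps:
119 = 1 × 64 + 55
64 = 1 × 55 + 9
55 = 6 × 9 + 1
9 = 9 × 1 + 0
Continued fraction: [1; 1, 6, 9]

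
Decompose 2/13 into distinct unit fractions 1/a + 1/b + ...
1/7 + 1/91

Greedy algorithm:
2/13: ceiling(13/2) = 7, use 1/7
1/91: ceiling(91/1) = 91, use 1/91
Result: 2/13 = 1/7 + 1/91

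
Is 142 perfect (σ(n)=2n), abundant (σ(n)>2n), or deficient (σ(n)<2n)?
deficient

Proper divisors of 142: sum = 1 + 2 + 71 = 74
Since 74 < 142, 142 is deficient.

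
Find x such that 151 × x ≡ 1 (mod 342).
265

gcd(151, 342) = 1, so the inverse exists.
Extended Euclidean algorithm on (342, 151):
342 = 2 × 151 + 40  ⟹  40 = (1)·342 + (-2)·151
151 = 3 × 40 + 31  ⟹  31 = (-3)·342 + (7)·151
40 = 1 × 31 + 9  ⟹  9 = (4)·342 + (-9)·151
31 = 3 × 9 + 4  ⟹  4 = (-15)·342 + (34)·151
9 = 2 × 4 + 1  ⟹  1 = (34)·342 + (-77)·151
So (-77)·151 ≡ 1 (mod 342), i.e. 151^(-1) ≡ -77 ≡ 265 (mod 342).
Check: 151 × 265 = 40015 ≡ 1 (mod 342)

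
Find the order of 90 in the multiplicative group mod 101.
100

101 is prime, so ord(90) divides φ(101) = 100.
Divisors of 100: 1, 2, 4, 5, 10, 20, 25, 50, 100.
Repeated squaring: 90^1 ≡ 90, 90^2 ≡ 20, 90^4 ≡ 97, 90^8 ≡ 16, 90^16 ≡ 54, 90^32 ≡ 88, 90^64 ≡ 68 (mod 101).
Test 90^d mod 101 for each divisor d in increasing order:
90^1 ≡ 90
90^2 ≡ 20
90^4 ≡ 97
90^5 = 90^4·90^1 ≡ 44
90^10 = 90^8·90^2 ≡ 17
90^20 = 90^16·90^4 ≡ 87
90^25 = 90^16·90^8·90^1 ≡ 91
90^50 = 90^32·90^16·90^2 ≡ 100
90^100 = 90^64·90^32·90^4 ≡ 1  ← first divisor giving 1
The order is 100.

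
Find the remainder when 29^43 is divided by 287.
281

Repeated squaring. Binary of 43 = 101011.
29^1 ≡ 29 (mod 287); 29^2 ≡ 267 (mod 287); 29^4 ≡ 113 (mod 287); 29^8 ≡ 141 (mod 287); 29^16 ≡ 78 (mod 287); 29^32 ≡ 57 (mod 287)
29^43 = 29^1 × 29^2 × 29^8 × 29^32 ≡ 281 (mod 287)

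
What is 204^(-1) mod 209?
167

gcd(204, 209) = 1, so the inverse exists.
Extended Euclidean algorithm on (209, 204):
209 = 1 × 204 + 5  ⟹  5 = (1)·209 + (-1)·204
204 = 40 × 5 + 4  ⟹  4 = (-40)·209 + (41)·204
5 = 1 × 4 + 1  ⟹  1 = (41)·209 + (-42)·204
So (-42)·204 ≡ 1 (mod 209), i.e. 204^(-1) ≡ -42 ≡ 167 (mod 209).
Check: 204 × 167 = 34068 ≡ 1 (mod 209)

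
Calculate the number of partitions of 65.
2012558

p(n) counts ways to write n as a sum of positive integers (order ignored).
Euler's pentagonal recurrence: p(k) = p(k-1) + p(k-2) - p(k-5) - p(k-7) + p(k-12) + p(k-15) - ... (offsets j(3j∓1)/2, signs ++--, p(0)=1, p(<0)=0).
DP table for k = 0..64: p(0)=1, p(1)=1, p(2)=2, p(3)=3, p(4)=5, p(5)=7, p(6)=11, p(7)=15, p(8)=22, p(9)=30, p(10)=42, p(11)=56, p(12)=77, p(13)=101, p(14)=135, p(15)=176, p(16)=231, p(17)=297, p(18)=385, p(19)=490, p(20)=627, p(21)=792, p(22)=1002, p(23)=1255, p(24)=1575, p(25)=1958, p(26)=2436, p(27)=3010, p(28)=3718, p(29)=4565, p(30)=5604, p(31)=6842, p(32)=8349, p(33)=10143, p(34)=12310, p(35)=14883, p(36)=17977, p(37)=21637, p(38)=26015, p(39)=31185, p(40)=37338, p(41)=44583, p(42)=53174, p(43)=63261, p(44)=75175, p(45)=89134, p(46)=105558, p(47)=124754, p(48)=147273, p(49)=173525, p(50)=204226, p(51)=239943, p(52)=281589, p(53)=329931, p(54)=386155, p(55)=451276, p(56)=526823, p(57)=614154, p(58)=715220, p(59)=831820, p(60)=966467, p(61)=1121505, p(62)=1300156, p(63)=1505499, p(64)=1741630.
Final step: p(65) = p(64) + p(63) - p(60) - p(58) + p(53) + p(50) - p(43) - p(39) + p(30) + p(25) - p(14) - p(8)
= 1741630 + 1505499 - 966467 - 715220 + 329931 + 204226 - 63261 - 31185 + 5604 + 1958 - 135 - 22
= 2012558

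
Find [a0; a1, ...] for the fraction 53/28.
[1; 1, 8, 3]

Euclidean algorithm steps:
53 = 1 × 28 + 25
28 = 1 × 25 + 3
25 = 8 × 3 + 1
3 = 3 × 1 + 0
Continued fraction: [1; 1, 8, 3]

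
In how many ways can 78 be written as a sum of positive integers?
12132164

p(n) counts ways to write n as a sum of positive integers (order ignored).
Euler's pentagonal recurrence: p(k) = p(k-1) + p(k-2) - p(k-5) - p(k-7) + p(k-12) + p(k-15) - ... (offsets j(3j∓1)/2, signs ++--, p(0)=1, p(<0)=0).
DP table for k = 0..77: p(0)=1, p(1)=1, p(2)=2, p(3)=3, p(4)=5, p(5)=7, p(6)=11, p(7)=15, p(8)=22, p(9)=30, p(10)=42, p(11)=56, p(12)=77, p(13)=101, p(14)=135, p(15)=176, p(16)=231, p(17)=297, p(18)=385, p(19)=490, p(20)=627, p(21)=792, p(22)=1002, p(23)=1255, p(24)=1575, p(25)=1958, p(26)=2436, p(27)=3010, p(28)=3718, p(29)=4565, p(30)=5604, p(31)=6842, p(32)=8349, p(33)=10143, p(34)=12310, p(35)=14883, p(36)=17977, p(37)=21637, p(38)=26015, p(39)=31185, p(40)=37338, p(41)=44583, p(42)=53174, p(43)=63261, p(44)=75175, p(45)=89134, p(46)=105558, p(47)=124754, p(48)=147273, p(49)=173525, p(50)=204226, p(51)=239943, p(52)=281589, p(53)=329931, p(54)=386155, p(55)=451276, p(56)=526823, p(57)=614154, p(58)=715220, p(59)=831820, p(60)=966467, p(61)=1121505, p(62)=1300156, p(63)=1505499, p(64)=1741630, p(65)=2012558, p(66)=2323520, p(67)=2679689, p(68)=3087735, p(69)=3554345, p(70)=4087968, p(71)=4697205, p(72)=5392783, p(73)=6185689, p(74)=7089500, p(75)=8118264, p(76)=9289091, p(77)=10619863.
Final step: p(78) = p(77) + p(76) - p(73) - p(71) + p(66) + p(63) - p(56) - p(52) + p(43) + p(38) - p(27) - p(21) + p(8) + p(1)
= 10619863 + 9289091 - 6185689 - 4697205 + 2323520 + 1505499 - 526823 - 281589 + 63261 + 26015 - 3010 - 792 + 22 + 1
= 12132164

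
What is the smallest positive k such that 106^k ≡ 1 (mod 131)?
130

131 is prime, so ord(106) divides φ(131) = 130.
Divisors of 130: 1, 2, 5, 10, 13, 26, 65, 130.
Repeated squaring: 106^1 ≡ 106, 106^2 ≡ 101, 106^4 ≡ 114, 106^8 ≡ 27, 106^16 ≡ 74, 106^32 ≡ 105, 106^64 ≡ 21, 106^128 ≡ 48 (mod 131).
Test 106^d mod 131 for each divisor d in increasing order:
106^1 ≡ 106
106^2 ≡ 101
106^5 = 106^4·106^1 ≡ 32
106^10 = 106^8·106^2 ≡ 107
106^13 = 106^8·106^4·106^1 ≡ 78
106^26 = 106^16·106^8·106^2 ≡ 58
106^65 = 106^64·106^1 ≡ 130
106^130 = 106^128·106^2 ≡ 1  ← first divisor giving 1
The order is 130.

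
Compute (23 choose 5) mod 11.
0

Using Lucas' theorem:
Write n=23 and k=5 in base 11:
n in base 11: [2, 1]
k in base 11: [0, 5]
C(23,5) mod 11 = ∏ C(n_i, k_i) mod 11
Digit binomials (mod 11): C(2,0) = 1; C(1,5) = 0 (k_i > n_i)
Product: 1 × 0 = 0 ≡ 0 (mod 11)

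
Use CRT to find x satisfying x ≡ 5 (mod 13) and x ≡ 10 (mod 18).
226

Using Chinese Remainder Theorem:
M = 13 × 18 = 234
M1 = 18, M2 = 13
y1 = 18^(-1) mod 13 = 8
y2 = 13^(-1) mod 18 = 7
x = (5×18×8 + 10×13×7) mod 234 = 226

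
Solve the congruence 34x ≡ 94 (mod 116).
x ≡ 13 (mod 58)

gcd(34, 116) = 2, which divides 94, so solutions exist.
Divide through by 2: 17x ≡ 47 (mod 58).
Find 17^(-1) mod 58 by the extended Euclidean algorithm:
58 = 3 × 17 + 7  ⟹  7 = (1)·58 + (-3)·17
17 = 2 × 7 + 3  ⟹  3 = (-2)·58 + (7)·17
7 = 2 × 3 + 1  ⟹  1 = (5)·58 + (-17)·17
So (-17)·17 ≡ 1 (mod 58), i.e. 17^(-1) ≡ -17 ≡ 41 (mod 58).
x ≡ 41 × 47 = 1927 ≡ 13 (mod 58).
Check: 34 × 13 = 442 ≡ 94 (mod 116).
x ≡ 13 (mod 58), giving 2 solutions mod 116.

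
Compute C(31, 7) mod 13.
0

Using Lucas' theorem:
Write n=31 and k=7 in base 13:
n in base 13: [2, 5]
k in base 13: [0, 7]
C(31,7) mod 13 = ∏ C(n_i, k_i) mod 13
Digit binomials (mod 13): C(2,0) = 1; C(5,7) = 0 (k_i > n_i)
Product: 1 × 0 = 0 ≡ 0 (mod 13)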